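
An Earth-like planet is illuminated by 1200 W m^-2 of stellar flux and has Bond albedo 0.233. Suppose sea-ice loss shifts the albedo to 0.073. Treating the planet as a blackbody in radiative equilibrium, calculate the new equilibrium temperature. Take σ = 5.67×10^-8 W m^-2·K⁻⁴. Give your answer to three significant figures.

265 kelvin

T₂ = [S(1−α₂)/(4σ)]^(1/4) = [1200·0.927/(4σ)]^(1/4) = 264.6 K.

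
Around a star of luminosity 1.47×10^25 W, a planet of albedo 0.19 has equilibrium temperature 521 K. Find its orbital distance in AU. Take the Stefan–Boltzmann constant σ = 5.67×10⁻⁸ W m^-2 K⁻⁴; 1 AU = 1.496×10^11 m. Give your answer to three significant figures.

0.0503 AU

Required flux: S = 4σT⁴/(1−α) = 20630 W m^-2.
Then d = [L/(4πS)]^(1/2) = 7.530×10^9 m, i.e. 0.05033 AU.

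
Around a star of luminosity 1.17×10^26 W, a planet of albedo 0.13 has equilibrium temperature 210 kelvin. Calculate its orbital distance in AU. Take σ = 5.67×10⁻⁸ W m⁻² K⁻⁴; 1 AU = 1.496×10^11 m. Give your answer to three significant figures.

0.906 AU

Energy balance gives S = 4σT⁴/(1−α) = 507.0 W m⁻².
From L = 4πd²S, d = √(1.17×10^26/(4π·507.0)) = 1.355×10^11 m = 0.9058 AU.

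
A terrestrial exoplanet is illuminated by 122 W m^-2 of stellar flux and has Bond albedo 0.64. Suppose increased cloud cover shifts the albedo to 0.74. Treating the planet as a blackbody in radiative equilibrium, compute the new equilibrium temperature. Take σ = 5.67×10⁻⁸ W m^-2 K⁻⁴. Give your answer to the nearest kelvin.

With the new albedo, S(1−α₂)/4 = 7.930 W m^-2, so T₂ = 108.7 K.

109 K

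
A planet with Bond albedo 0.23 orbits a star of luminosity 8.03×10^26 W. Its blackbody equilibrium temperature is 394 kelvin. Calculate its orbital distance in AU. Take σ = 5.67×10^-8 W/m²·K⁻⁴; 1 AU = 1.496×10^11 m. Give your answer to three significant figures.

0.634 AU

Required flux: S = 4σT⁴/(1−α) = 7098 W/m².
Then d = [L/(4πS)]^(1/2) = 9.488×10^10 m, i.e. 0.6342 AU.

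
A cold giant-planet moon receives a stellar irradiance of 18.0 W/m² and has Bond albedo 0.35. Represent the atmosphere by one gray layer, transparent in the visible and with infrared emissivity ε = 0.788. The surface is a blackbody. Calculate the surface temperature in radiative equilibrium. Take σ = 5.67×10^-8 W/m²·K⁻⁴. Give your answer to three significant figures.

Effective emission temperature (TOA balance): σT_e⁴ = S(1−α)/4 = 2.925 W/m² → T_e = 84.75 K.
For a single slab of emissivity ε, T_s⁴ = 2T_e⁴/(2−ε); thus T_s = 84.75·(1.65)^(1/4) = 96.05 K.

96.1 K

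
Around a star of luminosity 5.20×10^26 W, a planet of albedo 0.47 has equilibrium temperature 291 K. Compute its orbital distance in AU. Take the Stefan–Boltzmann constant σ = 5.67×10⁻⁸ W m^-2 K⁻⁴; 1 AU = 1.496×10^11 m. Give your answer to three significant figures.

0.776 AU

Required flux: S = 4σT⁴/(1−α) = 3069 W m^-2.
Then d = [L/(4πS)]^(1/2) = 1.161×10^11 m, i.e. 0.7762 AU.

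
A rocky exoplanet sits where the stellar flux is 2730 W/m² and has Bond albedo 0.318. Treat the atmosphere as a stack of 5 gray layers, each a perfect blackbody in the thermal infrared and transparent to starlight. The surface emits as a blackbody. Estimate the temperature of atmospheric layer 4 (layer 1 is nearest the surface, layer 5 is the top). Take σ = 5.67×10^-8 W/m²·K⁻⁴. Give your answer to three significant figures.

OLR = S(1−α)/4 = 465.5 W/m²; the top layer radiates at T_e = 301.0 K.
The net upward flux σT_e⁴ is constant between every pair of levels, so T_k⁴ = (N+1−k)T_e⁴.
T_4 = (2)^(1/4)·301.0 = 358.0 K.

358 K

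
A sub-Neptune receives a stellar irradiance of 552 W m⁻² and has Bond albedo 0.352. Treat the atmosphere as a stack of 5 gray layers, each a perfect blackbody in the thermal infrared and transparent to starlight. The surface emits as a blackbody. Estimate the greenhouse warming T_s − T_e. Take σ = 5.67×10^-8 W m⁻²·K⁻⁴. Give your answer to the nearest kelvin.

113 K

OLR = S(1−α)/4 = 89.42 W m⁻²; the top layer radiates at T_e = 199.3 K.
Surface: T_s = (6)^¼·T_e = 311.9 K.
Warming: T_s − T_e = 112.6 K.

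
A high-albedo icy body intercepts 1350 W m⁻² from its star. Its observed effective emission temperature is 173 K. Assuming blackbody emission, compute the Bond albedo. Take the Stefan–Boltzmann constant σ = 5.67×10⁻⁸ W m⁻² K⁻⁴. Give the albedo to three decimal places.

From σT⁴ = S(1−α)/4 we invert for α: 1−α = 4σT⁴/S.
4σT⁴ = 4·5.67×10⁻⁸·(173)⁴ = 203.2 W m⁻².
1−α = 203.2/1350 = 0.1505, so α = 0.8495.

0.850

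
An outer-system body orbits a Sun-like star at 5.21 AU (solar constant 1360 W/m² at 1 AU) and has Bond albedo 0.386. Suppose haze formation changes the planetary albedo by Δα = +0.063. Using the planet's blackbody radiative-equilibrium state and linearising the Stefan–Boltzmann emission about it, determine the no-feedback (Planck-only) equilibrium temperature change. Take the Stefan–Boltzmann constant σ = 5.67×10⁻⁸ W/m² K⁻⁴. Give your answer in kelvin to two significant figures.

-2.8 K

Irradiance scales as 1/d², so S = 1360 W/m² × (1/5.21)² = 50.10 W/m².
The baseline emission temperature is T_e = 107.9 K.
TOA radiative forcing: ΔF = −S·Δα/4 = −50.10·(+0.063)/4 = -0.7891 W/m².
The Planck feedback parameter is 4σT_e³ = 0.2851 W/m²/K.
So ΔT₀ = -0.7891/0.2851 = -2.77 K.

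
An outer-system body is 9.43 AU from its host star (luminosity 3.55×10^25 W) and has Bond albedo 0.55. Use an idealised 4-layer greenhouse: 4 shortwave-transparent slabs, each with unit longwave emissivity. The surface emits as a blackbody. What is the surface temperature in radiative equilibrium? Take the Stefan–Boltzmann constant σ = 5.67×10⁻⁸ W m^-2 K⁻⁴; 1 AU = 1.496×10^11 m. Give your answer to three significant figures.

Orbital distance: d = 9.43 AU = 1.411×10^12 m.
Flux at the orbit: S = L/(4πd²) = 3.55×10^25/(4π·(1.41×10^12)²) = 1.419 W m^-2.
Top-of-atmosphere balance: σT_e⁴ = S(1−α)/4 = 0.1597 W m^-2 → T_e = 40.97 K.
For an N-layer opaque stack, T_s⁴ = (N+1)T_e⁴, hence T_s = (5)^(1/4)×40.97 K = 61.26 K.

61.3 K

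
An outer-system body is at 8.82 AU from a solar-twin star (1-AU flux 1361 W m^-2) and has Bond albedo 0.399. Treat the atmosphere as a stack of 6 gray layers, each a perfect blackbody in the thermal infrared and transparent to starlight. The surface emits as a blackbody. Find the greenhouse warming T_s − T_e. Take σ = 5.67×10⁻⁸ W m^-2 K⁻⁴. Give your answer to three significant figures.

51.7 K

By the inverse-square law, S = 1361/8.82² = 17.50 W m^-2.
OLR = S(1−α)/4 = 2.629 W m^-2; the top layer radiates at T_e = 82.52 K.
T_s = (N+1)^(1/4)·T_e = 134.2 K.
Warming: T_s − T_e = 51.70 K.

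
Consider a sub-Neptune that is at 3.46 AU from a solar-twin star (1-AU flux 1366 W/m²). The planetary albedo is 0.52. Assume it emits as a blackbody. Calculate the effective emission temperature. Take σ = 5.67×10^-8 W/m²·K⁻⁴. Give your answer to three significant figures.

125 kelvin

By the inverse-square law, S = 1366/3.46² = 114.1 W/m².
Averaging over the sphere, the absorbed flux is S(1−α)/4 = 13.69 W/m².
In equilibrium σT⁴ equals this, so T = 124.7 K.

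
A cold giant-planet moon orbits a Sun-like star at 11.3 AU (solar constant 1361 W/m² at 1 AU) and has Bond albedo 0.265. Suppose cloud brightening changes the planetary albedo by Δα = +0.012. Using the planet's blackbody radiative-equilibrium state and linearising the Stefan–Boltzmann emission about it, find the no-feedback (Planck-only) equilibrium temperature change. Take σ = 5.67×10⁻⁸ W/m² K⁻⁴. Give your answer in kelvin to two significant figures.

-0.31 K

Flux at the orbit: S = 1361/(11.3)² = 10.66 W/m².
Unperturbed T_e = [10.66·(1−0.265)/(4σ)]^¼ = 76.66 K.
The change in absorbed flux is Δ[S(1−α)/4] = −SΔα/4 = -0.03198 W/m².
Planck response: λ_P = 4σT_e³ = 4·5.67×10⁻⁸·(76.66)³ = 0.1022 W/m²/K.
Hence the no-feedback warming is ΔF/(4σT_e³) = -0.313 K.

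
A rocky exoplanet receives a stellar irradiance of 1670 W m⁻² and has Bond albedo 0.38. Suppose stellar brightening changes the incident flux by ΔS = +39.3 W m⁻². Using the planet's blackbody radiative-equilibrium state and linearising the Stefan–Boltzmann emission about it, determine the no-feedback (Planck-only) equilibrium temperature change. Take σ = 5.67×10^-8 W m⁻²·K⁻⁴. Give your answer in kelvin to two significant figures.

1.5 K

The baseline emission temperature is T_e = 259.9 K.
ΔF = Δ[S(1−α)]/4 = (1−0.38)·+39.3/4 = 6.091 W m⁻².
Planck response: λ_P = 4σT_e³ = 4·5.67×10⁻⁸·(259.9)³ = 3.983 W m⁻²/K.
So ΔT₀ = 6.091/3.983 = 1.53 K.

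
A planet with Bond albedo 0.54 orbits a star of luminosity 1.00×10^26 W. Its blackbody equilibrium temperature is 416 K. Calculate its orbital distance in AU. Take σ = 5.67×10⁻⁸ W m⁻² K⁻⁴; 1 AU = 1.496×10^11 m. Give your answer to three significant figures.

0.155 AU

Required flux: S = 4σT⁴/(1−α) = 14770 W m⁻².
From L = 4πd²S, d = √(1.00×10^26/(4π·14770)) = 2.321×10^10 m = 0.1552 AU.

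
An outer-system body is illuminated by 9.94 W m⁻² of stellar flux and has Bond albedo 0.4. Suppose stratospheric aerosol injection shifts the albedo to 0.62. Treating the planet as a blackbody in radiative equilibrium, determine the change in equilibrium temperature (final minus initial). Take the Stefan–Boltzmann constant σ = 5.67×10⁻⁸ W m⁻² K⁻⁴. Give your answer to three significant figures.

-7.73 K

With α = 0.4, T₁ = 71.61 K.
After:  T₂ = [9.940·0.38/(4σ)]^(1/4) = 63.88 K.
ΔT = T₂ − T₁ = -7.728 K.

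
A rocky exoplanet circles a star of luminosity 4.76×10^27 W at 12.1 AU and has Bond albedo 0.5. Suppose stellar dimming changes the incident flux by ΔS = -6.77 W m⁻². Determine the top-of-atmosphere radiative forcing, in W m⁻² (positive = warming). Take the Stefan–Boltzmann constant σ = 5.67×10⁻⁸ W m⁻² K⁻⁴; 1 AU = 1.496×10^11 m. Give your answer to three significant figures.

-0.846 W m⁻²

Orbital distance: d = 12.1 AU = 1.810×10^12 m.
Flux at the orbit: S = L/(4πd²) = 4.76×10^27/(4π·(1.81×10^12)²) = 115.6 W m⁻².
TOA radiative forcing: ΔF = (1−α)ΔS/4 = 0.5·(-6.77)/4 = -0.8462 W m⁻².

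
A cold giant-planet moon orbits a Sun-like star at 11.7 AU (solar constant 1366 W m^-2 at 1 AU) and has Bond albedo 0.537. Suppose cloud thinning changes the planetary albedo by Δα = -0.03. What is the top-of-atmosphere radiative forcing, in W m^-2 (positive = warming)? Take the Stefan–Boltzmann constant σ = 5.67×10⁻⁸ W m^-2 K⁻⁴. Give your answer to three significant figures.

Flux at the orbit: S = 1366/(11.7)² = 9.979 W m^-2.
TOA radiative forcing: ΔF = −S·Δα/4 = −9.979·(-0.03)/4 = 0.07484 W m^-2.

0.0748 W m^-2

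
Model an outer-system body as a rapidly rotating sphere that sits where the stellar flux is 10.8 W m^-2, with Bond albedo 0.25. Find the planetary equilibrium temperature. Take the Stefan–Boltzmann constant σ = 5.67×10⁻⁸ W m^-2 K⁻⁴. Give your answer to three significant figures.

The planet absorbs (1−α)S over its disc πR² and re-emits over 4πR², so the mean absorbed flux is (1−0.25)·10.80/4 = 2.025 W m^-2.
Balancing against σT⁴: T = (2.025/5.67×10⁻⁸)^(1/4) = 77.31 K.

77.3 K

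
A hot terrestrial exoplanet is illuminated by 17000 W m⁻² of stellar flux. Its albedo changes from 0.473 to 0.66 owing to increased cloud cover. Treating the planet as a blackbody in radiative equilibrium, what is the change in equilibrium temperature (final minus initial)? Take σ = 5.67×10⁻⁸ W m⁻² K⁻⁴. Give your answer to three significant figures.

-46.3 K

Before: T₁ = [17000·0.527/(4σ)]^(1/4) = 445.8 K.
Final:   T₂ = [S(1−0.66)/(4σ)]^(1/4) = 399.6 K.
ΔT = T₂ − T₁ = -46.26 K.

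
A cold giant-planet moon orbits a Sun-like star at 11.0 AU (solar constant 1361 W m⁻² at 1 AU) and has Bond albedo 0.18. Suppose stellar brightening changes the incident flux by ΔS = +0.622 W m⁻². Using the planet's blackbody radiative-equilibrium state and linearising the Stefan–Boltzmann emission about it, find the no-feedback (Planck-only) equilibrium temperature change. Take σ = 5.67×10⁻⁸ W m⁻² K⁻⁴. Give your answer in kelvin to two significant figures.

1.1 K

Irradiance scales as 1/d², so S = 1361 W m⁻² × (1/11.0)² = 11.25 W m⁻².
The baseline emission temperature is T_e = 79.86 K.
TOA radiative forcing: ΔF = (1−α)ΔS/4 = 0.82·(+0.622)/4 = 0.1275 W m⁻².
Linearising σT⁴ gives d(σT⁴)/dT = 4σT_e³ = 0.1155 W m⁻² per K.
Hence the no-feedback warming is ΔF/(4σT_e³) = 1.10 K.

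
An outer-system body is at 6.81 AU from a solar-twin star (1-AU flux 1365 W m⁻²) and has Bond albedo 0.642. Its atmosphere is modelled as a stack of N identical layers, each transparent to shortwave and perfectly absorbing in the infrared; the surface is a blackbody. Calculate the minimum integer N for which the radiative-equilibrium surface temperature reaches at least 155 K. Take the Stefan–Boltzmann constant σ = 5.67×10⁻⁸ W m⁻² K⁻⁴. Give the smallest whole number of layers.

Flux at the orbit: S = 1365/(6.81)² = 29.43 W m⁻².
Top-of-atmosphere balance: σT_e⁴ = S(1−α)/4 = 2.634 W m⁻² → T_e = 82.56 K.
Need (N+1)T_e⁴ ≥ T_s⁴, i.e. N+1 ≥ (155/82.56)⁴ = 12.424.
So N ≥ 11.424; the smallest integer is N = 12.

12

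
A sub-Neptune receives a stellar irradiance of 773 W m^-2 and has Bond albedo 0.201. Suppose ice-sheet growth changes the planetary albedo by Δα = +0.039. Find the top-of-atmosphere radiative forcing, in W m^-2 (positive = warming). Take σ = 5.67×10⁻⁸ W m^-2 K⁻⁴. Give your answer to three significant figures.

The change in absorbed flux is Δ[S(1−α)/4] = −SΔα/4 = -7.537 W m^-2.

-7.54 W m^-2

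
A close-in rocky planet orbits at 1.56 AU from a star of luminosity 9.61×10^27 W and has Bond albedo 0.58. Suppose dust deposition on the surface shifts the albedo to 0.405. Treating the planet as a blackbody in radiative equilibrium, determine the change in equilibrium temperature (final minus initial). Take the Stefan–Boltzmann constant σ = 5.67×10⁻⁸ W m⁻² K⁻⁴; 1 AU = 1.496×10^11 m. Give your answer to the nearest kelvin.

Orbital distance: d = 1.56 AU = 2.334×10^11 m.
Spreading L over a sphere of radius d: S = 9.61×10^27/(4π·2.33×10^11²) = 14040 W m⁻².
Before: T₁ = [14040·0.42/(4σ)]^(1/4) = 401.6 K.
Final:   T₂ = [S(1−0.405)/(4σ)]^(1/4) = 438.1 K.
Change: 438.1 − 401.6 = 36.53 K.

37 K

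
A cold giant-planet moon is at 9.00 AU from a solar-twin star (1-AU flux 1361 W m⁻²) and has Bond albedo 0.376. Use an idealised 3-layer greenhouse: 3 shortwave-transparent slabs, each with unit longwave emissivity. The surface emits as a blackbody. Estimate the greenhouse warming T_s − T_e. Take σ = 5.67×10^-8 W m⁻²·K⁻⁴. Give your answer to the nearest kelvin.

34 K

Irradiance scales as 1/d², so S = 1361 W m⁻² × (1/9.00)² = 16.80 W m⁻².
OLR = S(1−α)/4 = 2.621 W m⁻²; the top layer radiates at T_e = 82.46 K.
T_s = (N+1)^(1/4)·T_e = 116.6 K.
Warming: T_s − T_e = 34.15 K.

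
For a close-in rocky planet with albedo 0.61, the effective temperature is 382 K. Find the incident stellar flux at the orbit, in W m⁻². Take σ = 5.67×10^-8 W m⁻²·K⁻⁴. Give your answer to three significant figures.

12400 W m⁻²

Invert the energy balance for S: S = 4σT⁴/(1−α).
σT⁴ = 5.67×10⁻⁸·(382)⁴ = 1207 W m⁻².
S = 4·1207/0.39 = 12380 W m⁻².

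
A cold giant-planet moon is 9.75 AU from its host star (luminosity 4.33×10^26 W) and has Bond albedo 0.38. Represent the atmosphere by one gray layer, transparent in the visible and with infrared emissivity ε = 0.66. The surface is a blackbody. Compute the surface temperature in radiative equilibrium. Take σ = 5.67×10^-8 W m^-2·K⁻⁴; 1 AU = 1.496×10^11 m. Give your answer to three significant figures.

Orbital distance: d = 9.75 AU = 1.459×10^12 m.
Flux at the orbit: S = L/(4πd²) = 4.33×10^26/(4π·(1.46×10^12)²) = 16.20 W m^-2.
The planet radiates to space at T_e = [S(1−α)/(4σ)]^(1/4) = 81.57 K.
The surface balance (absorbed SW + ε·downward IR = σT_s⁴) with T_a⁴ = T_s⁴/2 reduces to T_s = T_e·[2/(2−ε)]^¼ = 90.16 K.

90.2 K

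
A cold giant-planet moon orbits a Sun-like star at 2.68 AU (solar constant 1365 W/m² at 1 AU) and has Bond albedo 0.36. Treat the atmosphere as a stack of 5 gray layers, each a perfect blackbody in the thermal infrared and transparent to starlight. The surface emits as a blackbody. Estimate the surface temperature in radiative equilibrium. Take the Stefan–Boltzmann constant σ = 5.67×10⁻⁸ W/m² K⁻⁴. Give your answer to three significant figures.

By the inverse-square law, S = 1365/2.68² = 190.0 W/m².
The effective emission temperature is T_e = [S(1−α)/(4σ)]^¼ = 152.2 K.
With N = 5 opaque layers, T_s = (N+1)^(1/4)·T_e = 6^(1/4)·152.2 = 238.2 K.

238 K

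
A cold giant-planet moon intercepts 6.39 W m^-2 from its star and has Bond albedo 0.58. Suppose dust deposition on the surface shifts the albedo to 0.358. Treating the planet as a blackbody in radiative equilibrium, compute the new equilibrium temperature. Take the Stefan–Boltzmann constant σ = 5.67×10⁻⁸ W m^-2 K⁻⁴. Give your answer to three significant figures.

65.2 K

With the new albedo, S(1−α₂)/4 = 1.026 W m^-2, so T₂ = 65.22 K.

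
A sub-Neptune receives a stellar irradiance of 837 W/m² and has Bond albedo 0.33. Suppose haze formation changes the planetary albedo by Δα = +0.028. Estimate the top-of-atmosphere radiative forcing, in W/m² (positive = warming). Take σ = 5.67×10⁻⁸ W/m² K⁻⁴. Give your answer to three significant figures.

ΔF = −(S/4)Δα = −(837.0/4)×(+0.028) = -5.859 W/m².

-5.86 W/m²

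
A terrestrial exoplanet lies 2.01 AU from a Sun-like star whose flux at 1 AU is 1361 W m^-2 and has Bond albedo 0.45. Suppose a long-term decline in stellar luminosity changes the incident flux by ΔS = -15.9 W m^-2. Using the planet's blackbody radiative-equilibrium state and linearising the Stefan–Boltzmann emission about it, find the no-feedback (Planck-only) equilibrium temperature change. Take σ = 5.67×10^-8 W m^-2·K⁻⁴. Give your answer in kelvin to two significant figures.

By the inverse-square law, S = 1361/2.01² = 336.9 W m^-2.
Reference equilibrium: T_e = [S(1−α)/(4σ)]^(1/4) = 169.1 K.
Only a fraction (1−α) is absorbed and it's spread over 4πR², so ΔF = (1−α)ΔS/4 = -2.186 W m^-2.
Planck response: λ_P = 4σT_e³ = 4·5.67×10⁻⁸·(169.1)³ = 1.096 W m^-2/K.
So ΔT₀ = -2.186/1.096 = -1.99 K.

-2.0 K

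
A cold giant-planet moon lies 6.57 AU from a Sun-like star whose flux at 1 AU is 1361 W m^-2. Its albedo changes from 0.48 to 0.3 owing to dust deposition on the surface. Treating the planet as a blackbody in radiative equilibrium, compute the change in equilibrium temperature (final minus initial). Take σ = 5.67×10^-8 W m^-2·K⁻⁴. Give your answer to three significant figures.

Flux at the orbit: S = 1361/(6.57)² = 31.53 W m^-2.
With α = 0.48, T₁ = 92.21 K.
With α = 0.3, T₂ = 99.32 K.
ΔT = T₂ − T₁ = 7.113 K.

7.11 K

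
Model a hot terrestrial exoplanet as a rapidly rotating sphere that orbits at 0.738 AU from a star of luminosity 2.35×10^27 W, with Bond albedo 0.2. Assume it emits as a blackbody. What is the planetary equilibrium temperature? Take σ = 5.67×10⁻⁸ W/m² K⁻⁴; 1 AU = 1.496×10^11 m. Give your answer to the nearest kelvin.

Orbital distance: d = 0.738 AU = 1.104×10^11 m.
Spreading L over a sphere of radius d: S = 2.35×10^27/(4π·1.10×10^11²) = 15340 W/m².
Averaging over the sphere, the absorbed flux is S(1−α)/4 = 3068 W/m².
Balancing against σT⁴: T = (3068/5.67×10⁻⁸)^(1/4) = 482.3 K.

482 kelvin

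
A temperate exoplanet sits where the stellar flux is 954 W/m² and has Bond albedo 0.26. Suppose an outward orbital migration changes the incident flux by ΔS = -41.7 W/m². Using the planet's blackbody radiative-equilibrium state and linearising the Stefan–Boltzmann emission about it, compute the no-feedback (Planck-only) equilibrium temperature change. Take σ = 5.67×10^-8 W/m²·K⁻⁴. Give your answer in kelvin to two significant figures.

The baseline emission temperature is T_e = 236.2 K.
TOA radiative forcing: ΔF = (1−α)ΔS/4 = 0.74·(-41.7)/4 = -7.715 W/m².
Planck response: λ_P = 4σT_e³ = 4·5.67×10⁻⁸·(236.2)³ = 2.989 W/m²/K.
So ΔT₀ = -7.715/2.989 = -2.58 K.

-2.6 K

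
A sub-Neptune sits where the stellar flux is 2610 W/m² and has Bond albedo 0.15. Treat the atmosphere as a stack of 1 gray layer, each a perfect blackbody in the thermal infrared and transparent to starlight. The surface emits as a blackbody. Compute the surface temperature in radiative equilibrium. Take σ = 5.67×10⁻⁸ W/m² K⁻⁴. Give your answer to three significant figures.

374 K

OLR = S(1−α)/4 = 554.6 W/m²; the top layer radiates at T_e = 314.5 K.
With N = 1 opaque layers, T_s = (N+1)^(1/4)·T_e = 2^(1/4)·314.5 = 374.0 K.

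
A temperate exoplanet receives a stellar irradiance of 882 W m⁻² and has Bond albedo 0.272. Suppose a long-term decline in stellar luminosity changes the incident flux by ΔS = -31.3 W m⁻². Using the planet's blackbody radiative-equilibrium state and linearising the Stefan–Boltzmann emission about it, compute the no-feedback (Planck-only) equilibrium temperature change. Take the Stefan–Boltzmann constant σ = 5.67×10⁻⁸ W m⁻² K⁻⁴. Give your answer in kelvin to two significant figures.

-2.0 K

Reference equilibrium: T_e = [S(1−α)/(4σ)]^(1/4) = 230.7 K.
ΔF = Δ[S(1−α)]/4 = (1−0.272)·-31.3/4 = -5.697 W m⁻².
The Planck feedback parameter is 4σT_e³ = 2.784 W m⁻²/K.
So ΔT₀ = -5.697/2.784 = -2.05 K.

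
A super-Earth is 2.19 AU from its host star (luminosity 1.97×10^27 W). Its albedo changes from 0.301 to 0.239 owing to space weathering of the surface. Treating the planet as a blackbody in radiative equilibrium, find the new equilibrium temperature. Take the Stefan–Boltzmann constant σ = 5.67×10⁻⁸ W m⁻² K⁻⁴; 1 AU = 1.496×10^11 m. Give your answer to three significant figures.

Orbital distance: d = 2.19 AU = 3.276×10^11 m.
Spreading L over a sphere of radius d: S = 1.97×10^27/(4π·3.28×10^11²) = 1461 W m⁻².
New equilibrium: T₂ = [(1−0.239)·1461/(4σ)]^(1/4) = 264.6 K.

265 kelvin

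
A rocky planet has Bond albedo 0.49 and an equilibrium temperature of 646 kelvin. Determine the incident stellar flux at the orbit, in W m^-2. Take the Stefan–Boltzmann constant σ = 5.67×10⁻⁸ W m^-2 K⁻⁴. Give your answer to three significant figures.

77400 W m^-2

From S(1−α)/4 = σT⁴: S = 4σT⁴/(1−α).
σT⁴ = 5.67×10⁻⁸·(646)⁴ = 9874 W m^-2.
S = 4·9874/0.51 = 77450 W m^-2.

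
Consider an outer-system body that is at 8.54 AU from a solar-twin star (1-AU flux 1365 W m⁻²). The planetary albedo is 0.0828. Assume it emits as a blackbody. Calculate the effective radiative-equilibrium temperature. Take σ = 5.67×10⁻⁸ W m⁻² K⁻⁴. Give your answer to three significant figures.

93.3 K

Flux at the orbit: S = 1365/(8.54)² = 18.72 W m⁻².
The planet absorbs (1−α)S over its disc πR² and re-emits over 4πR², so the mean absorbed flux is (1−0.0828)·18.72/4 = 4.292 W m⁻².
In equilibrium σT⁴ equals this, so T = 93.27 K.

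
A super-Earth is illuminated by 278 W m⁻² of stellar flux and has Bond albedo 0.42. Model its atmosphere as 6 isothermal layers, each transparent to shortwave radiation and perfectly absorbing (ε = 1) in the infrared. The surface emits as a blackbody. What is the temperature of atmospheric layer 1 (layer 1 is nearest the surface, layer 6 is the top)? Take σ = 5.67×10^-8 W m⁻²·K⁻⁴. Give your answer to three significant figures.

256 K

OLR = S(1−α)/4 = 40.31 W m⁻²; the top layer radiates at T_e = 163.3 K.
In the N-layer model, layer k (counted from the surface) has T_k = (N+1−k)^(1/4)·T_e.
With k = 1: T_1 = (6+1−1)^¼·163.3 K = 255.6 K.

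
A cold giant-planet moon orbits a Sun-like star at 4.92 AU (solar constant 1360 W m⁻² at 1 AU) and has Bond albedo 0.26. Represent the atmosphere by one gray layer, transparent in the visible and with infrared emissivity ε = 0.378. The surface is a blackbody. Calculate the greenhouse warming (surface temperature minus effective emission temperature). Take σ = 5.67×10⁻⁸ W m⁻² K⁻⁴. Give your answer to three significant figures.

Flux at the orbit: S = 1360/(4.92)² = 56.18 W m⁻².
The planet radiates to space at T_e = [S(1−α)/(4σ)]^(1/4) = 116.4 K.
For a single slab of emissivity ε, T_s⁴ = 2T_e⁴/(2−ε); thus T_s = 116.4·(1.233)^(1/4) = 122.6 K.
Greenhouse warming: T_s − T_e = 6.256 K.

6.26 K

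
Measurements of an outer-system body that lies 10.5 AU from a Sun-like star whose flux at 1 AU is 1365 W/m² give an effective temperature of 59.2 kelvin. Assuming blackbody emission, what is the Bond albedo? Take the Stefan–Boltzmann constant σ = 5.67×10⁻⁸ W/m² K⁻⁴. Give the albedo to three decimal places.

By the inverse-square law, S = 1365/10.5² = 12.38 W/m².
Energy balance: S(1−α)/4 = σT⁴, so 1−α = 4σT⁴/S.
4σT⁴ = 4·5.67×10⁻⁸·(59.2)⁴ = 2.786 W/m².
1−α = 2.786/12.38 = 0.2250, so α = 0.7750.

0.775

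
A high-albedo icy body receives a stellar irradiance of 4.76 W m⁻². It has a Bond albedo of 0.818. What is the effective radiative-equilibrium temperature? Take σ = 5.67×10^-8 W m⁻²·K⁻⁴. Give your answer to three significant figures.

Averaging over the sphere, the absorbed flux is S(1−α)/4 = 0.2166 W m⁻².
Balancing against σT⁴: T = (0.2166/5.67×10⁻⁸)^(1/4) = 44.21 K.

44.2 kelvin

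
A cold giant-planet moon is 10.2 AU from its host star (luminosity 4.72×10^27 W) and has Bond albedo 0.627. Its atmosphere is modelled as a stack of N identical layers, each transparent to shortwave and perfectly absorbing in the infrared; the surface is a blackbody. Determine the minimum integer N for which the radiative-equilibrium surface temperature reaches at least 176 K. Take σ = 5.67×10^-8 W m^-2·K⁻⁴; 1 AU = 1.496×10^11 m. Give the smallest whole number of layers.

3

d = 10.2 × 1.496×10^11 m = 1.526×10^12 m.
S = L/(4πd²) = 161.3 W m^-2.
Top-of-atmosphere balance: σT_e⁴ = S(1−α)/4 = 15.04 W m^-2 → T_e = 127.6 K.
Need (N+1)T_e⁴ ≥ T_s⁴, i.e. N+1 ≥ (176/127.6)⁴ = 3.617.
The minimum whole number is N = 3.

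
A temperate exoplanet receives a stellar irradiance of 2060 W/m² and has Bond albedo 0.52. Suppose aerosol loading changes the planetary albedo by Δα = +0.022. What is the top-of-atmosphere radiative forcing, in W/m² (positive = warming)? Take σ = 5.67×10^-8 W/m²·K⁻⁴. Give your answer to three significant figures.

TOA radiative forcing: ΔF = −S·Δα/4 = −2060·(+0.022)/4 = -11.33 W/m².

-11.3 W/m²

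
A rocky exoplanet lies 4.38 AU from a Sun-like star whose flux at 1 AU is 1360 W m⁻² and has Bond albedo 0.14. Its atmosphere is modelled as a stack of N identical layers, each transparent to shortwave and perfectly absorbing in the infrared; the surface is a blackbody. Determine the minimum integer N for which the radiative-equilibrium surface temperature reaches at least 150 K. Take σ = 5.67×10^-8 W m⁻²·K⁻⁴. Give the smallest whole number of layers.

Flux at the orbit: S = 1360/(4.38)² = 70.89 W m⁻².
OLR = S(1−α)/4 = 15.24 W m⁻²; the top layer radiates at T_e = 128.0 K.
Since T_s⁴ = (N+1)T_e⁴, we need N ≥ (T_s/T_e)⁴ − 1 = 0.883.
Rounding up, N = 1.

1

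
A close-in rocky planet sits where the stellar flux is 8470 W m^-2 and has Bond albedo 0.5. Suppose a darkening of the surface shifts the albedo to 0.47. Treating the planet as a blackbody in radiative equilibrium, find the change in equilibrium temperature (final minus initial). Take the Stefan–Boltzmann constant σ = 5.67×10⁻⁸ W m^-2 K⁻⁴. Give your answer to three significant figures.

With α = 0.5, T₁ = 369.7 K.
After:  T₂ = [8470·0.53/(4σ)]^(1/4) = 375.1 K.
Change: 375.1 − 369.7 = 5.424 K.

5.42 K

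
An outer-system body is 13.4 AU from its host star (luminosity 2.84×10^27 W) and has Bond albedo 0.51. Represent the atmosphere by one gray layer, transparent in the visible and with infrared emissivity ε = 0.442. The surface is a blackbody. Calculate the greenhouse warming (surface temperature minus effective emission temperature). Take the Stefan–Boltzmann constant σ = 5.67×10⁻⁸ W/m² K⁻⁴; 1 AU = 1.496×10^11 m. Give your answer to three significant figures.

Orbital distance: d = 13.4 AU = 2.005×10^12 m.
Spreading L over a sphere of radius d: S = 2.84×10^27/(4π·2.00×10^12²) = 56.24 W/m².
At the top of the atmosphere, σT_e⁴ = S(1−α)/4 = 6.889 W/m², giving T_e = 105.0 K.
For a single slab of emissivity ε, T_s⁴ = 2T_e⁴/(2−ε); thus T_s = 105.0·(1.284)^(1/4) = 111.8 K.
The atmosphere warms the surface by 6.764 K.

6.76 kelvin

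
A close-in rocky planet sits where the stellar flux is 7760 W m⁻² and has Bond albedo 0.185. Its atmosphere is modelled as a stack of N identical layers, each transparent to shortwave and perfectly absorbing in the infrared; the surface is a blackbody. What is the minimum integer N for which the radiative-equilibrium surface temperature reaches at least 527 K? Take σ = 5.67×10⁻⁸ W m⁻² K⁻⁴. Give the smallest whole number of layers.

The effective emission temperature is T_e = [S(1−α)/(4σ)]^¼ = 408.6 K.
Since T_s⁴ = (N+1)T_e⁴, we need N ≥ (T_s/T_e)⁴ − 1 = 1.766.
The minimum whole number is N = 2.

2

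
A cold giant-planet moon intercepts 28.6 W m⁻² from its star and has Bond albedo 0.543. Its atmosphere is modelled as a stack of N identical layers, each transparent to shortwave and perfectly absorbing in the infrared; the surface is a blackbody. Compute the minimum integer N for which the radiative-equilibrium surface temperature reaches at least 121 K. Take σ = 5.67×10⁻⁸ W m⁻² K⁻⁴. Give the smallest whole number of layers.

Top-of-atmosphere balance: σT_e⁴ = S(1−α)/4 = 3.268 W m⁻² → T_e = 87.13 K.
Since T_s⁴ = (N+1)T_e⁴, we need N ≥ (T_s/T_e)⁴ − 1 = 2.720.
Rounding up, N = 3.

3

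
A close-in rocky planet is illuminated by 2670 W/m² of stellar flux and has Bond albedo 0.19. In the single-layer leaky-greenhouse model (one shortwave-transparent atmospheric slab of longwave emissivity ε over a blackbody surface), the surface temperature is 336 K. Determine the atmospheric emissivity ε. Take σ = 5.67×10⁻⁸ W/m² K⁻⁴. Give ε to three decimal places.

0.504

First, T_e = [2670·(1−0.19)/(4σ)]^(1/4) = 312.5 K.
Since (2−ε)/2 = (T_e/T_s)⁴ = 0.7482, ε = 0.5037.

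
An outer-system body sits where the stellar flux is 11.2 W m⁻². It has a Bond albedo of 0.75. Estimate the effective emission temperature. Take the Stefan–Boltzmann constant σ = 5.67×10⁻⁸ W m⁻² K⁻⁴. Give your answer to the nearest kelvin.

59 kelvin

Absorbed flux (global mean): S(1−α)/4 = 11.20·0.25/4 = 0.7000 W m⁻².
Balancing against σT⁴: T = (0.7000/5.67×10⁻⁸)^(1/4) = 59.28 K.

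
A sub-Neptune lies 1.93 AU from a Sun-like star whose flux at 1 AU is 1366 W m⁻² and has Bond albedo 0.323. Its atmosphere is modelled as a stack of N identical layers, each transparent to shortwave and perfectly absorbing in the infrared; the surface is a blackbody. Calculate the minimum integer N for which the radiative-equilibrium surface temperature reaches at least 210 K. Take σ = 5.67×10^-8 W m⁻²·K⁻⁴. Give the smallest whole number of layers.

1

By the inverse-square law, S = 1366/1.93² = 366.7 W m⁻².
The effective emission temperature is T_e = [S(1−α)/(4σ)]^¼ = 181.9 K.
T_s = (N+1)^(1/4)·T_e ≥ 210 K requires N+1 ≥ (T_s/T_e)⁴ = (210/181.9)⁴ = 1.777.
Rounding up, N = 1.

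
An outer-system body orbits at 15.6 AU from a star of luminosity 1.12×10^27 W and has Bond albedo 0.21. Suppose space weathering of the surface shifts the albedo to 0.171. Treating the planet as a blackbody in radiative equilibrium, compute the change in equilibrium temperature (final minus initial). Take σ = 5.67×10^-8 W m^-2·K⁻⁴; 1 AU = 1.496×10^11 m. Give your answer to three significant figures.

1.05 kelvin

Orbital distance: d = 15.6 AU = 2.334×10^12 m.
Spreading L over a sphere of radius d: S = 1.12×10^27/(4π·2.33×10^12²) = 16.36 W m^-2.
Before: T₁ = [16.36·0.79/(4σ)]^(1/4) = 86.89 K.
With α = 0.171, T₂ = 87.94 K.
ΔT = T₂ − T₁ = 1.053 K.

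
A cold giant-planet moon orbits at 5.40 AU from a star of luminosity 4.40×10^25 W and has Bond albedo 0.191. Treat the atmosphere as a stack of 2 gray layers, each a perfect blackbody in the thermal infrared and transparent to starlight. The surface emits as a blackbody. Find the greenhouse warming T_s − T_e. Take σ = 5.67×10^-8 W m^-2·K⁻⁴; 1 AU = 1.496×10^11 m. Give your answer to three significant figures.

20.9 kelvin

d = 5.40 × 1.496×10^11 m = 8.078×10^11 m.
S = L/(4πd²) = 5.365 W m^-2.
Top-of-atmosphere balance: σT_e⁴ = S(1−α)/4 = 1.085 W m^-2 → T_e = 66.14 K.
Surface: T_s = (3)^¼·T_e = 87.05 K.
Warming: T_s − T_e = 20.91 K.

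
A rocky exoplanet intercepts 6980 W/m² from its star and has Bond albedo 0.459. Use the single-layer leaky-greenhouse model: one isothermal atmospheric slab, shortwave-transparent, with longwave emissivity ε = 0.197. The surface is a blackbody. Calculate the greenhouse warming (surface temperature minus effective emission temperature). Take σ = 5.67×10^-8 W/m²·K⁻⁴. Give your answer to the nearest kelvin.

9 K

At the top of the atmosphere, σT_e⁴ = S(1−α)/4 = 944.0 W/m², giving T_e = 359.2 K.
Surface balance with a leaky layer gives σT_s⁴ = σT_e⁴·2/(2−ε), so T_s = T_e·[2/(2−0.197)]^(1/4) = 368.6 K.
T_s − T_e = 368.6 − 359.2 = 9.434 K.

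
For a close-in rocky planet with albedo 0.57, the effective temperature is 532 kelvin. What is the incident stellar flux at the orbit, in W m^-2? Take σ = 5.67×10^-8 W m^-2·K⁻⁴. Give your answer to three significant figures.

Invert the energy balance for S: S = 4σT⁴/(1−α).
The emitted flux is σT⁴ = 4542 W m^-2.
So S = 4×4542/(1−0.57) = 42250 W m^-2.

42200 W m^-2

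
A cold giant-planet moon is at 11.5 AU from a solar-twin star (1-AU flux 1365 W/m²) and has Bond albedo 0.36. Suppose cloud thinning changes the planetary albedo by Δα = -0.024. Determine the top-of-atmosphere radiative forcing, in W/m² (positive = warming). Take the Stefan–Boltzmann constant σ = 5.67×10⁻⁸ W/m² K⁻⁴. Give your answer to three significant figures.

0.0619 W/m²

Irradiance scales as 1/d², so S = 1365 W/m² × (1/11.5)² = 10.32 W/m².
TOA radiative forcing: ΔF = −S·Δα/4 = −10.32·(-0.024)/4 = 0.06193 W/m².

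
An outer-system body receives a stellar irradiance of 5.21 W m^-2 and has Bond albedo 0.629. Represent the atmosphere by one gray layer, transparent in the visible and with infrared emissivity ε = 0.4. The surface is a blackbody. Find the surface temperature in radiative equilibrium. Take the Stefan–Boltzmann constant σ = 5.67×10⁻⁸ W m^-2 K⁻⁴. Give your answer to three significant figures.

The planet radiates to space at T_e = [S(1−α)/(4σ)]^(1/4) = 54.03 K.
For a single slab of emissivity ε, T_s⁴ = 2T_e⁴/(2−ε); thus T_s = 54.03·(1.25)^(1/4) = 57.13 K.

57.1 K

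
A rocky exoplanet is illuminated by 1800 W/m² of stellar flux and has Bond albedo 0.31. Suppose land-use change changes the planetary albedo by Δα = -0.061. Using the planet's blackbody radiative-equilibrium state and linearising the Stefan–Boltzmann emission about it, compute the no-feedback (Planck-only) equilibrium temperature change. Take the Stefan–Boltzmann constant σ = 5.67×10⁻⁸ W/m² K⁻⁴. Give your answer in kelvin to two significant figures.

The baseline emission temperature is T_e = 272.0 K.
TOA radiative forcing: ΔF = −S·Δα/4 = −1800·(-0.061)/4 = 27.45 W/m².
Linearising σT⁴ gives d(σT⁴)/dT = 4σT_e³ = 4.566 W/m² per K.
ΔT₀ = ΔF/λ_P = 27.45/4.566 = 6.01 K.

6.0 K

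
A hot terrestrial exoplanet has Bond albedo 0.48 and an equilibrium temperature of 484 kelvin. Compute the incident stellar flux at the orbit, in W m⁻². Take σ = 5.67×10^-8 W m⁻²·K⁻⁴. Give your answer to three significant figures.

23900 W m⁻²

From S(1−α)/4 = σT⁴: S = 4σT⁴/(1−α).
σT⁴ = 5.67×10⁻⁸·(484)⁴ = 3111 W m⁻².
S = 4·3111/0.52 = 23930 W m⁻².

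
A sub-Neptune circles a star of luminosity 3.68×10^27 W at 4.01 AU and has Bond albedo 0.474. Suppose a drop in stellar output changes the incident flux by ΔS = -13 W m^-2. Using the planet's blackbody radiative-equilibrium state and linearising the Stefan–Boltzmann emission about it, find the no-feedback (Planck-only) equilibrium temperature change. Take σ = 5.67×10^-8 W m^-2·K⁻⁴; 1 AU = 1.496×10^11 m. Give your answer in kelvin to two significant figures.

-0.83 K

d = 4.01 × 1.496×10^11 m = 5.999×10^11 m.
S = L/(4πd²) = 813.7 W m^-2.
The baseline emission temperature is T_e = 208.4 K.
TOA radiative forcing: ΔF = (1−α)ΔS/4 = 0.526·(-13)/4 = -1.710 W m^-2.
Planck response: λ_P = 4σT_e³ = 4·5.67×10⁻⁸·(208.4)³ = 2.054 W m^-2/K.
So ΔT₀ = -1.710/2.054 = -0.832 K.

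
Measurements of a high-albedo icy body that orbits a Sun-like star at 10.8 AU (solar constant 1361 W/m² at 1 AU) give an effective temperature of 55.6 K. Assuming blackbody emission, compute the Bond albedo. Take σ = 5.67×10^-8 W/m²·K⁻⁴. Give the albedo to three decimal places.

0.814

Irradiance scales as 1/d², so S = 1361 W/m² × (1/10.8)² = 11.67 W/m².
From σT⁴ = S(1−α)/4 we invert for α: 1−α = 4σT⁴/S.
σT⁴ = 0.5419 W/m², so 4σT⁴ = 2.167 W/m².
1−α = 2.167/11.67 = 0.1858, so α = 0.8142.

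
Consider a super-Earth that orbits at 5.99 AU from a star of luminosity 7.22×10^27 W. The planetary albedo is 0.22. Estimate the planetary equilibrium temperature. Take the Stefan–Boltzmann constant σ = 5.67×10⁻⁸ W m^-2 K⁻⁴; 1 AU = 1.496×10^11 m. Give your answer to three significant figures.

223 K

d = 5.99 × 1.496×10^11 m = 8.961×10^11 m.
Spreading L over a sphere of radius d: S = 7.22×10^27/(4π·8.96×10^11²) = 715.5 W m^-2.
Absorbed flux (global mean): S(1−α)/4 = 715.5·0.78/4 = 139.5 W m^-2.
Set σT⁴ = 139.5 → T = (139.5/σ)^(1/4) = 222.7 K.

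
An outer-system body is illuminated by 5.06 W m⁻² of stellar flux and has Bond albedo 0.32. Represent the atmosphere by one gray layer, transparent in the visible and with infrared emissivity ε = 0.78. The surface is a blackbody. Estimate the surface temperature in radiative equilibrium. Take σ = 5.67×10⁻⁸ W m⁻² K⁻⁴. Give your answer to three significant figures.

70.6 K

The planet radiates to space at T_e = [S(1−α)/(4σ)]^(1/4) = 62.41 K.
For a single slab of emissivity ε, T_s⁴ = 2T_e⁴/(2−ε); thus T_s = 62.41·(1.639)^(1/4) = 70.62 K.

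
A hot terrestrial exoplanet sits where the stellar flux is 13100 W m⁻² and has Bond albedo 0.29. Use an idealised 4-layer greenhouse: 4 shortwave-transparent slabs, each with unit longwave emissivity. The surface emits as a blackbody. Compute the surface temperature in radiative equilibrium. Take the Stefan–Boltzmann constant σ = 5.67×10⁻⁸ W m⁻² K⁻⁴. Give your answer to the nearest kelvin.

673 kelvin

The effective emission temperature is T_e = [S(1−α)/(4σ)]^¼ = 450.0 K.
For an N-layer opaque stack, T_s⁴ = (N+1)T_e⁴, hence T_s = (5)^(1/4)×450.0 K = 672.9 K.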